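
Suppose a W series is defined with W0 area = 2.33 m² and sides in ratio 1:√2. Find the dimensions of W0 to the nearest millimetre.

Let the short side be w mm. Then w · w√2 = 2.33 m² = 2,330,000 mm².
w² = 2,330,000/√2, so w ≈ 1283.6 mm; long side = w√2 ≈ 1815.2 mm.

1284 × 1815 mm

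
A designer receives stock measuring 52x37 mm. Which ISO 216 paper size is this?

A9 (37 × 52 mm)

Aspect ratio 52/37 ≈ 1.405 — close to the ISO √2 ≈ 1.414.
In the A-series (A0 area = 1 m²): A9 = 37 × 52 mm.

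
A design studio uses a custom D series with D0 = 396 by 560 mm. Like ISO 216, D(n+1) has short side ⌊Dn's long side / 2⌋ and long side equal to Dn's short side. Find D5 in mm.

D1: ⌊560/2⌋ × 396 = 280 × 396 mm
D2: ⌊396/2⌋ × 280 = 198 × 280 mm
D3: ⌊280/2⌋ × 198 = 140 × 198 mm
D4: ⌊198/2⌋ × 140 = 99 × 140 mm
D5: ⌊140/2⌋ × 99 = 70 × 99 mm

70 × 99 mm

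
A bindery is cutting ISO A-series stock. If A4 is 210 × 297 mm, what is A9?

37 × 52 mm

A5: ⌊297/2⌋ × 210 = 148 × 210 mm
A6: ⌊210/2⌋ × 148 = 105 × 148 mm
A7: ⌊148/2⌋ × 105 = 74 × 105 mm
A8: ⌊105/2⌋ × 74 = 52 × 74 mm
A9: ⌊74/2⌋ × 52 = 37 × 52 mm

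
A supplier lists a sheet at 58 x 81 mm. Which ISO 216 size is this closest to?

Aspect ratio 81/58 ≈ 1.397 (ISO target is √2 ≈ 1.414).
In the C-series (envelope sizes, between A and B): C8 = 57 × 81 mm.
Off by 1 mm total — nearest standard size.

C8 (57 × 81 mm)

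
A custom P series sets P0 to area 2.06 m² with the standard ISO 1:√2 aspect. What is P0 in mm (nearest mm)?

Let the short side be w mm. Then w · w√2 = 2.06 m² = 2,060,000 mm².
w² = 2,060,000/√2, so w ≈ 1206.9 mm; long side = w√2 ≈ 1706.8 mm.

1207 × 1707 mm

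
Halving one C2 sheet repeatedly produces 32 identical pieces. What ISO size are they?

32 = 2^5, so 5 halving steps.
C2 → C3 → … → C7 after 5 steps.

C7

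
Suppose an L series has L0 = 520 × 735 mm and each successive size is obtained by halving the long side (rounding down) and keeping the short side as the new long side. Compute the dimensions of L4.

130 × 183 mm

L1: ⌊735/2⌋ × 520 = 367 × 520 mm
L2: ⌊520/2⌋ × 367 = 260 × 367 mm
L3: ⌊367/2⌋ × 260 = 183 × 260 mm
L4: ⌊260/2⌋ × 183 = 130 × 183 mm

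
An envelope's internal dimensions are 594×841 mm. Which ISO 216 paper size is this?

A1 (594 × 841 mm)

Aspect ratio 841/594 ≈ 1.416 — close to the ISO √2 ≈ 1.414.
In the A-series (A0 area = 1 m²): A1 = 594 × 841 mm.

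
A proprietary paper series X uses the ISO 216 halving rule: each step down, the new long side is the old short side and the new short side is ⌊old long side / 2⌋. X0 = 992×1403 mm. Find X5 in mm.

X1 = 701 × 992 mm (from X0 by 1 halving).
X2: ⌊992/2⌋ × 701 = 496 × 701 mm
X3: ⌊701/2⌋ × 496 = 350 × 496 mm
X4: ⌊496/2⌋ × 350 = 248 × 350 mm
X5: ⌊350/2⌋ × 248 = 175 × 248 mm

175 × 248 mm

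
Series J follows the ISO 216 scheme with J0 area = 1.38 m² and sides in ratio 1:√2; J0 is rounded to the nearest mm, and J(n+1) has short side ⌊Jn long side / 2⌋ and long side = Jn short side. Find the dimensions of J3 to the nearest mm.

Let J0's short side be w mm. w · w√2 = 1.38 m² = 1,380,000 mm², so w ≈ 987.8 mm and w√2 ≈ 1397.0 mm → J0 = 988 × 1397 mm.
J1: ⌊1397/2⌋ × 988 = 698 × 988 mm
J2: ⌊988/2⌋ × 698 = 494 × 698 mm
J3: ⌊698/2⌋ × 494 = 349 × 494 mm

349 × 494 mm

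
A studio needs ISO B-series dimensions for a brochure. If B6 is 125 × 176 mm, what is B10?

31 × 44 mm

B7: ⌊176/2⌋ × 125 = 88 × 125 mm
B8: ⌊125/2⌋ × 88 = 62 × 88 mm
B9: ⌊88/2⌋ × 62 = 44 × 62 mm
B10: ⌊62/2⌋ × 44 = 31 × 44 mm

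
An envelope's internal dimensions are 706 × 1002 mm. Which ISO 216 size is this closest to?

Aspect ratio 1002/706 ≈ 1.419 — close to the ISO √2 ≈ 1.414.
In the B-series (B0 = 1000 × 1414 mm): B1 = 707 × 1000 mm.
Off by 3 mm total — nearest standard size.

B1 (707 × 1000 mm)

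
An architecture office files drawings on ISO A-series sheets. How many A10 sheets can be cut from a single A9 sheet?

Each ISO step halves the sheet: 1 × A9 → 2 × A10
From A9 to A10 is 1 halving step: 2^1 = 2.

2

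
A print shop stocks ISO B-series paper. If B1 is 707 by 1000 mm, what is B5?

B2: ⌊1000/2⌋ × 707 = 500 × 707 mm
B3: ⌊707/2⌋ × 500 = 353 × 500 mm
B4: ⌊500/2⌋ × 353 = 250 × 353 mm
B5: ⌊353/2⌋ × 250 = 176 × 250 mm

176 × 250 mm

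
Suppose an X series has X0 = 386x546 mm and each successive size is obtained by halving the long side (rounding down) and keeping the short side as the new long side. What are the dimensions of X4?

96 × 136 mm

X1: ⌊546/2⌋ × 386 = 273 × 386 mm
X2: ⌊386/2⌋ × 273 = 193 × 273 mm
X3: ⌊273/2⌋ × 193 = 136 × 193 mm
X4: ⌊193/2⌋ × 136 = 96 × 136 mm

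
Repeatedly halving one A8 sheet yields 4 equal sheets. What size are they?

4 = 2^2, so 2 halving steps.
A8 → A9 → … → A10 after 2 steps.

A10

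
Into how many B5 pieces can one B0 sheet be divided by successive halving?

32

Each ISO step halves the sheet: 1 × B0 → 2 × B1 → 4 × B2 → 8 × B3 → …
From B0 to B5 is 5 halving steps: 2^5 = 32.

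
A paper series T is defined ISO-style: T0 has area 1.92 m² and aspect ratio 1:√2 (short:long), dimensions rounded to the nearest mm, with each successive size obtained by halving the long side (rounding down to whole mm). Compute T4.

Let T0's short side be w mm. w · w√2 = 1.92 m² = 1,920,000 mm², so w ≈ 1165.2 mm and w√2 ≈ 1647.8 mm → T0 = 1165 × 1648 mm.
T1: ⌊1648/2⌋ × 1165 = 824 × 1165 mm
T2: ⌊1165/2⌋ × 824 = 582 × 824 mm
T3: ⌊824/2⌋ × 582 = 412 × 582 mm
T4: ⌊582/2⌋ × 412 = 291 × 412 mm

291 × 412 mm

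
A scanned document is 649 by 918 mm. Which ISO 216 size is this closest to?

C1 (648 × 917 mm)

Aspect ratio 918/649 ≈ 1.414 — close to the ISO √2 ≈ 1.414.
In the C-series (envelope sizes, between A and B): C1 = 648 × 917 mm.
Off by 2 mm total — nearest standard size.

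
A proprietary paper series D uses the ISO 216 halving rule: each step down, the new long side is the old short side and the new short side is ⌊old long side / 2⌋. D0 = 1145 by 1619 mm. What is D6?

D1: ⌊1619/2⌋ × 1145 = 809 × 1145 mm
D2: ⌊1145/2⌋ × 809 = 572 × 809 mm
D3: ⌊809/2⌋ × 572 = 404 × 572 mm
D4: ⌊572/2⌋ × 404 = 286 × 404 mm
D5: ⌊404/2⌋ × 286 = 202 × 286 mm
D6: ⌊286/2⌋ × 202 = 143 × 202 mm

143 × 202 mm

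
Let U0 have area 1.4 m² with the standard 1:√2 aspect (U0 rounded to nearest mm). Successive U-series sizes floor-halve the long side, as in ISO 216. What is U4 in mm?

Let U0's short side be w mm. w · w√2 = 1.4 m² = 1,400,000 mm², so w ≈ 995.0 mm and w√2 ≈ 1407.1 mm → U0 = 995 × 1407 mm.
U1: ⌊1407/2⌋ × 995 = 703 × 995 mm
U2: ⌊995/2⌋ × 703 = 497 × 703 mm
U3: ⌊703/2⌋ × 497 = 351 × 497 mm
U4: ⌊497/2⌋ × 351 = 248 × 351 mm

248 × 351 mm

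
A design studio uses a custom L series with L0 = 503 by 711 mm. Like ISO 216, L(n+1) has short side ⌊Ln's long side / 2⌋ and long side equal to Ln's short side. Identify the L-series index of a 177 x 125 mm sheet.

L0: 503 × 711 mm
L1: 355 × 503 mm
L2: 251 × 355 mm
L3: 177 × 251 mm
L4: 125 × 177 mm
L5: 88 × 125 mm
→ matches L4.

L4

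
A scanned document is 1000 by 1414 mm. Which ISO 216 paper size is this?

Aspect ratio 1414/1000 ≈ 1.414 — close to the ISO √2 ≈ 1.414.
In the B-series (B0 = 1000 × 1414 mm): B0 = 1000 × 1414 mm.

B0 (1000 × 1414 mm)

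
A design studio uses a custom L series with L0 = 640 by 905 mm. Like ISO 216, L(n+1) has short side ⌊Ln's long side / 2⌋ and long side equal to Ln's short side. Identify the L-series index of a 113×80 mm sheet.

L6

L0: 640 × 905 mm
L1: 452 × 640 mm
L2: 320 × 452 mm
L3: 226 × 320 mm
L4: 160 × 226 mm
L5: 113 × 160 mm
L6: 80 × 113 mm
L7: 56 × 80 mm
→ matches L6.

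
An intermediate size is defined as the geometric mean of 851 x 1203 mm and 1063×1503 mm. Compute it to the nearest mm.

951 × 1345 mm

Short side: √(851 · 1063) = √904613 ≈ 951.1 → 951 mm
Long side: √(1203 · 1503) = √1808109 ≈ 1344.7 → 1345 mm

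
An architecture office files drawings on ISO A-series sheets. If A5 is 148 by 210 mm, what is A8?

52 × 74 mm

A6: ⌊210/2⌋ × 148 = 105 × 148 mm
A7: ⌊148/2⌋ × 105 = 74 × 105 mm
A8: ⌊105/2⌋ × 74 = 52 × 74 mm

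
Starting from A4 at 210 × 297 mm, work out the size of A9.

37 × 52 mm

A5: ⌊297/2⌋ × 210 = 148 × 210 mm
A6: ⌊210/2⌋ × 148 = 105 × 148 mm
A7: ⌊148/2⌋ × 105 = 74 × 105 mm
A8: ⌊105/2⌋ × 74 = 52 × 74 mm
A9: ⌊74/2⌋ × 52 = 37 × 52 mm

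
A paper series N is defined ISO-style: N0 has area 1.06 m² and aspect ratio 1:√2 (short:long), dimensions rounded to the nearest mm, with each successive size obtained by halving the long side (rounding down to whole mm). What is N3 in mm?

Let N0's short side be w mm. w · w√2 = 1.06 m² = 1,060,000 mm², so w ≈ 865.8 mm and w√2 ≈ 1224.4 mm → N0 = 866 × 1224 mm.
N1: ⌊1224/2⌋ × 866 = 612 × 866 mm
N2: ⌊866/2⌋ × 612 = 433 × 612 mm
N3: ⌊612/2⌋ × 433 = 306 × 433 mm

306 × 433 mm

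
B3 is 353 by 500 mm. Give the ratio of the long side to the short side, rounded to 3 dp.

500 / 353 = 1.416
ISO 216 targets √2 ≈ 1.414; the +0.002 deviation is from mm rounding.

1.416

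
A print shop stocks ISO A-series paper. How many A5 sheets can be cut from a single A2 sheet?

8

A2 = 420 × 594 mm; A5 = 148 × 210 mm.
Each halving step doubles the count; 3 steps from A2 to A5.
2^3 = 8.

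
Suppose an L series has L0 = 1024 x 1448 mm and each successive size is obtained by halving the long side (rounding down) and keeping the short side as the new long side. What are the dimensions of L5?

181 × 256 mm

L1: ⌊1448/2⌋ × 1024 = 724 × 1024 mm
L2: ⌊1024/2⌋ × 724 = 512 × 724 mm
L3: ⌊724/2⌋ × 512 = 362 × 512 mm
L4: ⌊512/2⌋ × 362 = 256 × 362 mm
L5: ⌊362/2⌋ × 256 = 181 × 256 mm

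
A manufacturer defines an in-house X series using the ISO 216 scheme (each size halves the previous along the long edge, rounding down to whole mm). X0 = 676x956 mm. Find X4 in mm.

X1: ⌊956/2⌋ × 676 = 478 × 676 mm
X2: ⌊676/2⌋ × 478 = 338 × 478 mm
X3: ⌊478/2⌋ × 338 = 239 × 338 mm
X4: ⌊338/2⌋ × 239 = 169 × 239 mm

169 × 239 mm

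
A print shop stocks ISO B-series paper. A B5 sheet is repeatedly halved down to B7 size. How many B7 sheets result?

4

B5 = 176 × 250 mm; B7 = 88 × 125 mm.
Each halving step doubles the count; 2 steps from B5 to B7.
2^2 = 4.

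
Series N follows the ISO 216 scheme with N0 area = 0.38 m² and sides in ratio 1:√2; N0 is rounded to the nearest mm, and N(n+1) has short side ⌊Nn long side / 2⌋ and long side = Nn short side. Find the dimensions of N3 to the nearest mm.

183 × 259 mm

Let N0's short side be w mm. w · w√2 = 0.38 m² = 380,000 mm², so w ≈ 518.4 mm and w√2 ≈ 733.1 mm → N0 = 518 × 733 mm.
N1: ⌊733/2⌋ × 518 = 366 × 518 mm
N2: ⌊518/2⌋ × 366 = 259 × 366 mm
N3: ⌊366/2⌋ × 259 = 183 × 259 mm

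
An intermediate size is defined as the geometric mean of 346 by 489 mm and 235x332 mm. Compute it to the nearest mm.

Short side: √(346 · 235) = √81310 ≈ 285.1 → 285 mm
Long side: √(489 · 332) = √162348 ≈ 402.9 → 403 mm

285 × 403 mm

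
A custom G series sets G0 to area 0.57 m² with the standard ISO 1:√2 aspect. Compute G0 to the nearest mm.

Let the short side be w mm. Then w · w√2 = 0.57 m² = 570,000 mm².
w² = 570,000/√2, so w ≈ 634.9 mm; long side = w√2 ≈ 897.8 mm.

635 × 898 mm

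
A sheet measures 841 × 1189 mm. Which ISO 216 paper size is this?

Aspect ratio 1189/841 ≈ 1.414 — close to the ISO √2 ≈ 1.414.
In the A-series (A0 area = 1 m²): A0 = 841 × 1189 mm.

A0 (841 × 1189 mm)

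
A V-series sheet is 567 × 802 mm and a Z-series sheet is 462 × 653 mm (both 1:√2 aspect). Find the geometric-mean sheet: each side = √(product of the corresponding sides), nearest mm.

512 × 724 mm

Short side: √(567 · 462) = √261954 ≈ 511.8 → 512 mm
Long side: √(802 · 653) = √523706 ≈ 723.7 → 724 mm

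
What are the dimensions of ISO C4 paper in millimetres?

229 × 324 mm

C0 = 917 × 1297 mm (C0 is the geometric mean of A0 and B0, aspect 1:√2).
C1: ⌊1297/2⌋ × 917 = 648 × 917 mm
C2: ⌊917/2⌋ × 648 = 458 × 648 mm
C3: ⌊648/2⌋ × 458 = 324 × 458 mm
C4: ⌊458/2⌋ × 324 = 229 × 324 mm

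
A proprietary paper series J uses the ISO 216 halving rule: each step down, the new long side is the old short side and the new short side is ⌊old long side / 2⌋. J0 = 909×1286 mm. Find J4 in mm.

J1: ⌊1286/2⌋ × 909 = 643 × 909 mm
J2: ⌊909/2⌋ × 643 = 454 × 643 mm
J3: ⌊643/2⌋ × 454 = 321 × 454 mm
J4: ⌊454/2⌋ × 321 = 227 × 321 mm

227 × 321 mm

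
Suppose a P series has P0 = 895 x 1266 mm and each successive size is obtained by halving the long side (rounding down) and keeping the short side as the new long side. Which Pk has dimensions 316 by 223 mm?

P4

P0: 895 × 1266 mm
P1: 633 × 895 mm
P2: 447 × 633 mm
P3: 316 × 447 mm
P4: 223 × 316 mm
P5: 158 × 223 mm
→ matches P4.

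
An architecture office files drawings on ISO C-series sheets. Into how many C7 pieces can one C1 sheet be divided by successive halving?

C1 = 648 × 917 mm; C7 = 81 × 114 mm.
Each halving step doubles the count; 6 steps from C1 to C7.
2^6 = 64.

64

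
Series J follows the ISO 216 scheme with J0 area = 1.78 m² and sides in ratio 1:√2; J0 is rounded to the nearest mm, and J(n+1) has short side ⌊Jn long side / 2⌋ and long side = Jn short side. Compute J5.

Let J0's short side be w mm. w · w√2 = 1.78 m² = 1,780,000 mm², so w ≈ 1121.9 mm and w√2 ≈ 1586.6 mm → J0 = 1122 × 1587 mm.
J1: ⌊1587/2⌋ × 1122 = 793 × 1122 mm
J2: ⌊1122/2⌋ × 793 = 561 × 793 mm
J3: ⌊793/2⌋ × 561 = 396 × 561 mm
J4: ⌊561/2⌋ × 396 = 280 × 396 mm
J5: ⌊396/2⌋ × 280 = 198 × 280 mm

198 × 280 mm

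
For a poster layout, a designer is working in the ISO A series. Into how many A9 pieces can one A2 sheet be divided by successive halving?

A2 = 420 × 594 mm; A9 = 37 × 52 mm.
Each halving step doubles the count; 7 steps from A2 to A9.
2^7 = 128.

128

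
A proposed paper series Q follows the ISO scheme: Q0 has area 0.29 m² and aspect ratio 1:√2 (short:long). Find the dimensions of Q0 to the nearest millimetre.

Let the short side be w mm. Then w · w√2 = 0.29 m² = 290,000 mm².
w² = 290,000/√2, so w ≈ 452.8 mm; long side = w√2 ≈ 640.4 mm.

453 × 640 mm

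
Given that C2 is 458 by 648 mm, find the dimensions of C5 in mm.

162 × 229 mm

C3: ⌊648/2⌋ × 458 = 324 × 458 mm
C4: ⌊458/2⌋ × 324 = 229 × 324 mm
C5: ⌊324/2⌋ × 229 = 162 × 229 mm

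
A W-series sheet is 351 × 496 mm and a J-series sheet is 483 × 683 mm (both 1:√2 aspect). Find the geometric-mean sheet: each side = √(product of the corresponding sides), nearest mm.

Short side: √(351 · 483) = √169533 ≈ 411.7 → 412 mm
Long side: √(496 · 683) = √338768 ≈ 582.0 → 582 mm

412 × 582 mm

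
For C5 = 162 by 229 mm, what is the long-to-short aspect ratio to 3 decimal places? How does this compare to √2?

1.414

229 / 162 = 1.414
Matches √2 ≈ 1.414 — the ISO 216 defining ratio.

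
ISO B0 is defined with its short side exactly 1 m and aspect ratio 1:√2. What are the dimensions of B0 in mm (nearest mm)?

Short side = 1000 mm; long side = 1000√2 ≈ 1414.2 mm.

1000 × 1414 mm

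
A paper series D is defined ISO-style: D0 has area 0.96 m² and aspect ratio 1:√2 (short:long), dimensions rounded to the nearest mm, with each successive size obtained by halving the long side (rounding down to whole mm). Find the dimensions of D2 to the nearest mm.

Let D0's short side be w mm. w · w√2 = 0.96 m² = 960,000 mm², so w ≈ 823.9 mm and w√2 ≈ 1165.2 mm → D0 = 824 × 1165 mm.
D1: ⌊1165/2⌋ × 824 = 582 × 824 mm
D2: ⌊824/2⌋ × 582 = 412 × 582 mm

412 × 582 mm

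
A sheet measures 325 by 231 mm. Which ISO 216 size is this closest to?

Aspect ratio 325/231 ≈ 1.407 — close to the ISO √2 ≈ 1.414.
In the C-series (envelope sizes, between A and B): C4 = 229 × 324 mm.
Off by 3 mm total — nearest standard size.

C4 (229 × 324 mm)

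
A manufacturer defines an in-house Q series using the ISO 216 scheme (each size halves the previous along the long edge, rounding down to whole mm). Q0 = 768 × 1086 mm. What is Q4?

192 × 271 mm

Q1: ⌊1086/2⌋ × 768 = 543 × 768 mm
Q2: ⌊768/2⌋ × 543 = 384 × 543 mm
Q3: ⌊543/2⌋ × 384 = 271 × 384 mm
Q4: ⌊384/2⌋ × 271 = 192 × 271 mm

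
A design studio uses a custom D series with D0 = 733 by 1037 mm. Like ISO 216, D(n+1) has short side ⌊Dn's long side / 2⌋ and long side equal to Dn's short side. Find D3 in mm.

259 × 366 mm

D1: ⌊1037/2⌋ × 733 = 518 × 733 mm
D2: ⌊733/2⌋ × 518 = 366 × 518 mm
D3: ⌊518/2⌋ × 366 = 259 × 366 mm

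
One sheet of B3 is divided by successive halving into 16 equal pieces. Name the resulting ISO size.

B7

16 = 2^4, so 4 halving steps.
B3 → B4 → … → B7 after 4 steps.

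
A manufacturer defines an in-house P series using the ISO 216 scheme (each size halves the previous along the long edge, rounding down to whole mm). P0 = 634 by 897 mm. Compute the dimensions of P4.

158 × 224 mm

P1: ⌊897/2⌋ × 634 = 448 × 634 mm
P2: ⌊634/2⌋ × 448 = 317 × 448 mm
P3: ⌊448/2⌋ × 317 = 224 × 317 mm
P4: ⌊317/2⌋ × 224 = 158 × 224 mm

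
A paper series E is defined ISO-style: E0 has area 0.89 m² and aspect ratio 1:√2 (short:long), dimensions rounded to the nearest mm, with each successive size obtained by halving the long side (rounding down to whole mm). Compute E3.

Let E0's short side be w mm. w · w√2 = 0.89 m² = 890,000 mm², so w ≈ 793.3 mm and w√2 ≈ 1121.9 mm → E0 = 793 × 1122 mm.
E1: ⌊1122/2⌋ × 793 = 561 × 793 mm
E2: ⌊793/2⌋ × 561 = 396 × 561 mm
E3: ⌊561/2⌋ × 396 = 280 × 396 mm

280 × 396 mm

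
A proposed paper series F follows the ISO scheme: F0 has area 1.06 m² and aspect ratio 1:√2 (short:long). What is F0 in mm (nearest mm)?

Let the short side be w mm. Then w · w√2 = 1.06 m² = 1,060,000 mm².
w² = 1,060,000/√2, so w ≈ 865.8 mm; long side = w√2 ≈ 1224.4 mm.

866 × 1224 mm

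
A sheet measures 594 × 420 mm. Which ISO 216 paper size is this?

Aspect ratio 594/420 ≈ 1.414 — close to the ISO √2 ≈ 1.414.
In the A-series (A0 area = 1 m²): A2 = 420 × 594 mm.

A2 (420 × 594 mm)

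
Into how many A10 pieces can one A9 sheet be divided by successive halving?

2

Each ISO step halves the sheet: 1 × A9 → 2 × A10
From A9 to A10 is 1 halving step: 2^1 = 2.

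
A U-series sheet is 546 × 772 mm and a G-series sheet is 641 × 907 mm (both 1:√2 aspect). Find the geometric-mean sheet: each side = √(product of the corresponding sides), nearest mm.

592 × 837 mm

Short side: √(546 · 641) = √349986 ≈ 591.6 → 592 mm
Long side: √(772 · 907) = √700204 ≈ 836.8 → 837 mm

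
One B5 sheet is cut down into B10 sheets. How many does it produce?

Each ISO step halves the sheet: 1 × B5 → 2 × B6 → 4 × B7 → 8 × B8 → …
From B5 to B10 is 5 halving steps: 2^5 = 32.

32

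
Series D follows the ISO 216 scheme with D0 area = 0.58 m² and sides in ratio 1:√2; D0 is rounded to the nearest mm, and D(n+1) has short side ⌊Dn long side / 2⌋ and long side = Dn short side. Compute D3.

226 × 320 mm

Let D0's short side be w mm. w · w√2 = 0.58 m² = 580,000 mm², so w ≈ 640.4 mm and w√2 ≈ 905.7 mm → D0 = 640 × 906 mm.
D1: ⌊906/2⌋ × 640 = 453 × 640 mm
D2: ⌊640/2⌋ × 453 = 320 × 453 mm
D3: ⌊453/2⌋ × 320 = 226 × 320 mm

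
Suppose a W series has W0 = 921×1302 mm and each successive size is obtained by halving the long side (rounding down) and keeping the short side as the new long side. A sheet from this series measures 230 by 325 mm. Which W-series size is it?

W0: 921 × 1302 mm
W1: 651 × 921 mm
W2: 460 × 651 mm
W3: 325 × 460 mm
W4: 230 × 325 mm
W5: 162 × 230 mm
→ matches W4.

W4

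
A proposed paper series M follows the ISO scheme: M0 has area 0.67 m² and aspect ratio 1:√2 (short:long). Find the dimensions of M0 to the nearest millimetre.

688 × 973 mm

Let the short side be w mm. Then w · w√2 = 0.67 m² = 670,000 mm².
w² = 670,000/√2, so w ≈ 688.3 mm; long side = w√2 ≈ 973.4 mm.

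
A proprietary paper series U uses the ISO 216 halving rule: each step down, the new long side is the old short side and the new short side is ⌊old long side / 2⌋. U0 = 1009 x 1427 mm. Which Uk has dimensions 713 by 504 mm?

U2

U0: 1009 × 1427 mm
U1: 713 × 1009 mm
U2: 504 × 713 mm
U3: 356 × 504 mm
→ matches U2.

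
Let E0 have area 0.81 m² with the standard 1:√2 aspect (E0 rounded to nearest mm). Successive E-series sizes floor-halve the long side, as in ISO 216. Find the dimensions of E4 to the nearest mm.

189 × 267 mm

Let E0's short side be w mm. w · w√2 = 0.81 m² = 810,000 mm², so w ≈ 756.8 mm and w√2 ≈ 1070.3 mm → E0 = 757 × 1070 mm.
E1: ⌊1070/2⌋ × 757 = 535 × 757 mm
E2: ⌊757/2⌋ × 535 = 378 × 535 mm
E3: ⌊535/2⌋ × 378 = 267 × 378 mm
E4: ⌊378/2⌋ × 267 = 189 × 267 mm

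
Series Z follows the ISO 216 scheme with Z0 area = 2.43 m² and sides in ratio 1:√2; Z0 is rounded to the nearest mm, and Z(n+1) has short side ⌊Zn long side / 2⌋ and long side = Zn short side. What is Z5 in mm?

Let Z0's short side be w mm. w · w√2 = 2.43 m² = 2,430,000 mm², so w ≈ 1310.8 mm and w√2 ≈ 1853.8 mm → Z0 = 1311 × 1854 mm.
Z1: ⌊1854/2⌋ × 1311 = 927 × 1311 mm
Z2: ⌊1311/2⌋ × 927 = 655 × 927 mm
Z3: ⌊927/2⌋ × 655 = 463 × 655 mm
Z4: ⌊655/2⌋ × 463 = 327 × 463 mm
Z5: ⌊463/2⌋ × 327 = 231 × 327 mm

231 × 327 mm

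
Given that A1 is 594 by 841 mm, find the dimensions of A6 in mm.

A2: ⌊841/2⌋ × 594 = 420 × 594 mm
A3: ⌊594/2⌋ × 420 = 297 × 420 mm
A4: ⌊420/2⌋ × 297 = 210 × 297 mm
A5: ⌊297/2⌋ × 210 = 148 × 210 mm
A6: ⌊210/2⌋ × 148 = 105 × 148 mm

105 × 148 mm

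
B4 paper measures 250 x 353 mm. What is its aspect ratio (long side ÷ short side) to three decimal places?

1.412

353 / 250 = 1.412
ISO 216 targets √2 ≈ 1.414; the -0.002 deviation is from mm rounding.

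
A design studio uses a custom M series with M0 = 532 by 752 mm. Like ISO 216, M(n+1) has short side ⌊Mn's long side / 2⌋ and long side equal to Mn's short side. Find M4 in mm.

133 × 188 mm

M1: ⌊752/2⌋ × 532 = 376 × 532 mm
M2: ⌊532/2⌋ × 376 = 266 × 376 mm
M3: ⌊376/2⌋ × 266 = 188 × 266 mm
M4: ⌊266/2⌋ × 188 = 133 × 188 mm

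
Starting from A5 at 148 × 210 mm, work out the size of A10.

26 × 37 mm

A6: ⌊210/2⌋ × 148 = 105 × 148 mm
A7: ⌊148/2⌋ × 105 = 74 × 105 mm
A8: ⌊105/2⌋ × 74 = 52 × 74 mm
A9: ⌊74/2⌋ × 52 = 37 × 52 mm
A10: ⌊52/2⌋ × 37 = 26 × 37 mm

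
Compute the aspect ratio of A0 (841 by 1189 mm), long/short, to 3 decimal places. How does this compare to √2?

1189 / 841 = 1.414
Matches √2 ≈ 1.414 — the ISO 216 defining ratio.

1.414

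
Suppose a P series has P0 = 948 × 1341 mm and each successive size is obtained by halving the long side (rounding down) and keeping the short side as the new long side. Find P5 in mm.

P1: ⌊1341/2⌋ × 948 = 670 × 948 mm
P2: ⌊948/2⌋ × 670 = 474 × 670 mm
P3: ⌊670/2⌋ × 474 = 335 × 474 mm
P4: ⌊474/2⌋ × 335 = 237 × 335 mm
P5: ⌊335/2⌋ × 237 = 167 × 237 mm

167 × 237 mm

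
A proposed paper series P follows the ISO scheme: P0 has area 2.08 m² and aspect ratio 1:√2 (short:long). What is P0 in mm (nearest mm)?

1213 × 1715 mm

Let the short side be w mm. Then w · w√2 = 2.08 m² = 2,080,000 mm².
w² = 2,080,000/√2, so w ≈ 1212.8 mm; long side = w√2 ≈ 1715.1 mm.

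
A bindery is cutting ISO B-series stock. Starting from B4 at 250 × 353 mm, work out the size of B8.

B5: ⌊353/2⌋ × 250 = 176 × 250 mm
B6: ⌊250/2⌋ × 176 = 125 × 176 mm
B7: ⌊176/2⌋ × 125 = 88 × 125 mm
B8: ⌊125/2⌋ × 88 = 62 × 88 mm

62 × 88 mm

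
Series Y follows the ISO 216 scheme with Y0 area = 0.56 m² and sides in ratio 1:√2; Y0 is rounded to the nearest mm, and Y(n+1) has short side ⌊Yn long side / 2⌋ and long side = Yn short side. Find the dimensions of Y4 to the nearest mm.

Let Y0's short side be w mm. w · w√2 = 0.56 m² = 560,000 mm², so w ≈ 629.3 mm and w√2 ≈ 889.9 mm → Y0 = 629 × 890 mm.
Y1: ⌊890/2⌋ × 629 = 445 × 629 mm
Y2: ⌊629/2⌋ × 445 = 314 × 445 mm
Y3: ⌊445/2⌋ × 314 = 222 × 314 mm
Y4: ⌊314/2⌋ × 222 = 157 × 222 mm

157 × 222 mm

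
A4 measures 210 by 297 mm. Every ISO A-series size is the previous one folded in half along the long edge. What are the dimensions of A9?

37 × 52 mm

A5: ⌊297/2⌋ × 210 = 148 × 210 mm
A6: ⌊210/2⌋ × 148 = 105 × 148 mm
A7: ⌊148/2⌋ × 105 = 74 × 105 mm
A8: ⌊105/2⌋ × 74 = 52 × 74 mm
A9: ⌊74/2⌋ × 52 = 37 × 52 mm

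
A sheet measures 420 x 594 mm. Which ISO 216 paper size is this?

Aspect ratio 594/420 ≈ 1.414 — close to the ISO √2 ≈ 1.414.
In the A-series (A0 area = 1 m²): A2 = 420 × 594 mm.

A2 (420 × 594 mm)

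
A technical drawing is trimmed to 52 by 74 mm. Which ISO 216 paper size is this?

Aspect ratio 74/52 ≈ 1.423 — close to the ISO √2 ≈ 1.414.
In the A-series (A0 area = 1 m²): A8 = 52 × 74 mm.

A8 (52 × 74 mm)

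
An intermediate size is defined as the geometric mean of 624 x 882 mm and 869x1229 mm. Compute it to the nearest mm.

736 × 1041 mm

Short side: √(624 · 869) = √542256 ≈ 736.4 → 736 mm
Long side: √(882 · 1229) = √1083978 ≈ 1041.1 → 1041 mm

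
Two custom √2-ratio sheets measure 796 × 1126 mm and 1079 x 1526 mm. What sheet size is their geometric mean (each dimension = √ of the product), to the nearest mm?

Short side: √(796 · 1079) = √858884 ≈ 926.8 → 927 mm
Long side: √(1126 · 1526) = √1718276 ≈ 1310.8 → 1311 mm

927 × 1311 mm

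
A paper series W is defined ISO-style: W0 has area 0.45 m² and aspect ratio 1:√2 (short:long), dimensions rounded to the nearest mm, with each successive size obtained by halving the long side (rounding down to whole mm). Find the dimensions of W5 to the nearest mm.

99 × 141 mm

Let W0's short side be w mm. w · w√2 = 0.45 m² = 450,000 mm², so w ≈ 564.1 mm and w√2 ≈ 797.7 mm → W0 = 564 × 798 mm.
W1: ⌊798/2⌋ × 564 = 399 × 564 mm
W2: ⌊564/2⌋ × 399 = 282 × 399 mm
W3: ⌊399/2⌋ × 282 = 199 × 282 mm
W4: ⌊282/2⌋ × 199 = 141 × 199 mm
W5: ⌊199/2⌋ × 141 = 99 × 141 mm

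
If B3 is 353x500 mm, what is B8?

62 × 88 mm

B4: ⌊500/2⌋ × 353 = 250 × 353 mm
B5: ⌊353/2⌋ × 250 = 176 × 250 mm
B6: ⌊250/2⌋ × 176 = 125 × 176 mm
B7: ⌊176/2⌋ × 125 = 88 × 125 mm
B8: ⌊125/2⌋ × 88 = 62 × 88 mm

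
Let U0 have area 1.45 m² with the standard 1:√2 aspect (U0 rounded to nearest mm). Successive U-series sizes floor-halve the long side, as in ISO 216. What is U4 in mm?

Let U0's short side be w mm. w · w√2 = 1.45 m² = 1,450,000 mm², so w ≈ 1012.6 mm and w√2 ≈ 1432.0 mm → U0 = 1013 × 1432 mm.
U1: ⌊1432/2⌋ × 1013 = 716 × 1013 mm
U2: ⌊1013/2⌋ × 716 = 506 × 716 mm
U3: ⌊716/2⌋ × 506 = 358 × 506 mm
U4: ⌊506/2⌋ × 358 = 253 × 358 mm

253 × 358 mm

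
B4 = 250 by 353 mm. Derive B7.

B5: ⌊353/2⌋ × 250 = 176 × 250 mm
B6: ⌊250/2⌋ × 176 = 125 × 176 mm
B7: ⌊176/2⌋ × 125 = 88 × 125 mm

88 × 125 mm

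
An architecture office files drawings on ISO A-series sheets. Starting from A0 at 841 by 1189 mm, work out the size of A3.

A1: ⌊1189/2⌋ × 841 = 594 × 841 mm
A2: ⌊841/2⌋ × 594 = 420 × 594 mm
A3: ⌊594/2⌋ × 420 = 297 × 420 mm

297 × 420 mm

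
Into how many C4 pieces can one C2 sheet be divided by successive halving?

Each ISO step halves the sheet: 1 × C2 → 2 × C3 → 4 × C4
From C2 to C4 is 2 halving steps: 2^2 = 4.

4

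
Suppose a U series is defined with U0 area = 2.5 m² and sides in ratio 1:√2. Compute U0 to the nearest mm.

1330 × 1880 mm

Let the short side be w mm. Then w · w√2 = 2.5 m² = 2,500,000 mm².
w² = 2,500,000/√2, so w ≈ 1329.6 mm; long side = w√2 ≈ 1880.3 mm.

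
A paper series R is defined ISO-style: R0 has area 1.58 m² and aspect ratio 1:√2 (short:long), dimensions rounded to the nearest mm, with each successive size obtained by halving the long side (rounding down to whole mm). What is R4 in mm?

264 × 373 mm

Let R0's short side be w mm. w · w√2 = 1.58 m² = 1,580,000 mm², so w ≈ 1057.0 mm and w√2 ≈ 1494.8 mm → R0 = 1057 × 1495 mm.
R1: ⌊1495/2⌋ × 1057 = 747 × 1057 mm
R2: ⌊1057/2⌋ × 747 = 528 × 747 mm
R3: ⌊747/2⌋ × 528 = 373 × 528 mm
R4: ⌊528/2⌋ × 373 = 264 × 373 mm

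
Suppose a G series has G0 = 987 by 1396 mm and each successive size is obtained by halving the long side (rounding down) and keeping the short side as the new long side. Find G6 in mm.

G1 = 698 × 987 mm (from G0 by 1 halving).
G2: ⌊987/2⌋ × 698 = 493 × 698 mm
G3: ⌊698/2⌋ × 493 = 349 × 493 mm
G4: ⌊493/2⌋ × 349 = 246 × 349 mm
G5: ⌊349/2⌋ × 246 = 174 × 246 mm
G6: ⌊246/2⌋ × 174 = 123 × 174 mm

123 × 174 mm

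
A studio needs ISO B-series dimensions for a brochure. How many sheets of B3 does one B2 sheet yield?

2

Each ISO step halves the sheet: 1 × B2 → 2 × B3
From B2 to B3 is 1 halving step: 2^1 = 2.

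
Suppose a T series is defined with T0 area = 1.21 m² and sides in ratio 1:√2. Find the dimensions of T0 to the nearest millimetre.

Let the short side be w mm. Then w · w√2 = 1.21 m² = 1,210,000 mm².
w² = 1,210,000/√2, so w ≈ 925.0 mm; long side = w√2 ≈ 1308.1 mm.

925 × 1308 mm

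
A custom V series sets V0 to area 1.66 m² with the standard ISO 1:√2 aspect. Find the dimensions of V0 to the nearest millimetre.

1083 × 1532 mm

Let the short side be w mm. Then w · w√2 = 1.66 m² = 1,660,000 mm².
w² = 1,660,000/√2, so w ≈ 1083.4 mm; long side = w√2 ≈ 1532.2 mm.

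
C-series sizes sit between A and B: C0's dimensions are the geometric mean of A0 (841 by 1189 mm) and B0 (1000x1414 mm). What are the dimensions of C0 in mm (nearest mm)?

Short: √(841 · 1000) = √841000 ≈ 917.1 mm.
Long: √(1189 · 1414) = √1681246 ≈ 1296.6 mm.

917 × 1297 mm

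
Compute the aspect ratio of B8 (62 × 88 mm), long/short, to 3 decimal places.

88 / 62 = 1.419
ISO 216 targets √2 ≈ 1.414; the +0.005 deviation is from mm rounding.

1.419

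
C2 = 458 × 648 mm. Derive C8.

C3: ⌊648/2⌋ × 458 = 324 × 458 mm
C4: ⌊458/2⌋ × 324 = 229 × 324 mm
C5: ⌊324/2⌋ × 229 = 162 × 229 mm
C6: ⌊229/2⌋ × 162 = 114 × 162 mm
C7: ⌊162/2⌋ × 114 = 81 × 114 mm
C8: ⌊114/2⌋ × 81 = 57 × 81 mm

57 × 81 mm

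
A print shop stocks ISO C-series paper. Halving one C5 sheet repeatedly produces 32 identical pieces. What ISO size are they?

32 = 2^5, so 5 halving steps.
C5 → C6 → … → C10 after 5 steps.

C10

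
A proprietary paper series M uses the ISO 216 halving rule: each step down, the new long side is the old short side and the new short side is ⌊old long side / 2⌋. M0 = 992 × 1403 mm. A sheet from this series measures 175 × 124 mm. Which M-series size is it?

M6

M0: 992 × 1403 mm
M1: 701 × 992 mm
M2: 496 × 701 mm
M3: 350 × 496 mm
M4: 248 × 350 mm
M5: 175 × 248 mm
M6: 124 × 175 mm
M7: 87 × 124 mm
→ matches M6.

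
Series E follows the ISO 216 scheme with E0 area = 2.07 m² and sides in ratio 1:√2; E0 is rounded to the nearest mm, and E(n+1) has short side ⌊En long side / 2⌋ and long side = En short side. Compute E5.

Let E0's short side be w mm. w · w√2 = 2.07 m² = 2,070,000 mm², so w ≈ 1209.8 mm and w√2 ≈ 1711.0 mm → E0 = 1210 × 1711 mm.
E1: ⌊1711/2⌋ × 1210 = 855 × 1210 mm
E2: ⌊1210/2⌋ × 855 = 605 × 855 mm
E3: ⌊855/2⌋ × 605 = 427 × 605 mm
E4: ⌊605/2⌋ × 427 = 302 × 427 mm
E5: ⌊427/2⌋ × 302 = 213 × 302 mm

213 × 302 mm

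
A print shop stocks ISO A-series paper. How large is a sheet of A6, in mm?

A0 = 841 × 1189 mm (A0 has area 1 m², aspect 1:√2).
A1: ⌊1189/2⌋ × 841 = 594 × 841 mm
A2: ⌊841/2⌋ × 594 = 420 × 594 mm
A3: ⌊594/2⌋ × 420 = 297 × 420 mm
A4: ⌊420/2⌋ × 297 = 210 × 297 mm
A5: ⌊297/2⌋ × 210 = 148 × 210 mm
A6: ⌊210/2⌋ × 148 = 105 × 148 mm

105 × 148 mm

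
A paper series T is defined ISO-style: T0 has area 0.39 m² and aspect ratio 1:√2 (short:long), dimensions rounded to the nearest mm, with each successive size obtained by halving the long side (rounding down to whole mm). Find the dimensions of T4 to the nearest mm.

131 × 185 mm

Let T0's short side be w mm. w · w√2 = 0.39 m² = 390,000 mm², so w ≈ 525.1 mm and w√2 ≈ 742.7 mm → T0 = 525 × 743 mm.
T1: ⌊743/2⌋ × 525 = 371 × 525 mm
T2: ⌊525/2⌋ × 371 = 262 × 371 mm
T3: ⌊371/2⌋ × 262 = 185 × 262 mm
T4: ⌊262/2⌋ × 185 = 131 × 185 mm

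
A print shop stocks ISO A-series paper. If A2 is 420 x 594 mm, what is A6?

105 × 148 mm

A3: ⌊594/2⌋ × 420 = 297 × 420 mm
A4: ⌊420/2⌋ × 297 = 210 × 297 mm
A5: ⌊297/2⌋ × 210 = 148 × 210 mm
A6: ⌊210/2⌋ × 148 = 105 × 148 mm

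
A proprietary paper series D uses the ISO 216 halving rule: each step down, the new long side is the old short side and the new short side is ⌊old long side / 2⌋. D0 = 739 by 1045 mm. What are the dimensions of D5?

130 × 184 mm

D1 = 522 × 739 mm (from D0 by 1 halving).
D2: ⌊739/2⌋ × 522 = 369 × 522 mm
D3: ⌊522/2⌋ × 369 = 261 × 369 mm
D4: ⌊369/2⌋ × 261 = 184 × 261 mm
D5: ⌊261/2⌋ × 184 = 130 × 184 mm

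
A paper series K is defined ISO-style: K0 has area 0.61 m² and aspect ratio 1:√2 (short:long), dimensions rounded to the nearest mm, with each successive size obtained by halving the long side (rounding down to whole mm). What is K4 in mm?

164 × 232 mm

Let K0's short side be w mm. w · w√2 = 0.61 m² = 610,000 mm², so w ≈ 656.8 mm and w√2 ≈ 928.8 mm → K0 = 657 × 929 mm.
K1: ⌊929/2⌋ × 657 = 464 × 657 mm
K2: ⌊657/2⌋ × 464 = 328 × 464 mm
K3: ⌊464/2⌋ × 328 = 232 × 328 mm
K4: ⌊328/2⌋ × 232 = 164 × 232 mm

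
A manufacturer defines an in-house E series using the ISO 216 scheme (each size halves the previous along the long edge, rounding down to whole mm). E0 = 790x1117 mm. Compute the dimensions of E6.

E1: ⌊1117/2⌋ × 790 = 558 × 790 mm
E2: ⌊790/2⌋ × 558 = 395 × 558 mm
E3: ⌊558/2⌋ × 395 = 279 × 395 mm
E4: ⌊395/2⌋ × 279 = 197 × 279 mm
E5: ⌊279/2⌋ × 197 = 139 × 197 mm
E6: ⌊197/2⌋ × 139 = 98 × 139 mm

98 × 139 mm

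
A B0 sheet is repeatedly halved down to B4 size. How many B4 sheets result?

16

Each ISO step halves the sheet: 1 × B0 → 2 × B1 → 4 × B2 → 8 × B3 → …
From B0 to B4 is 4 halving steps: 2^4 = 16.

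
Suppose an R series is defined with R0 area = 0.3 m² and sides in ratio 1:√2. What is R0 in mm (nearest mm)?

461 × 651 mm

Let the short side be w mm. Then w · w√2 = 0.3 m² = 300,000 mm².
w² = 300,000/√2, so w ≈ 460.6 mm; long side = w√2 ≈ 651.4 mm.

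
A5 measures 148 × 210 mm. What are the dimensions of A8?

52 × 74 mm

A6: ⌊210/2⌋ × 148 = 105 × 148 mm
A7: ⌊148/2⌋ × 105 = 74 × 105 mm
A8: ⌊105/2⌋ × 74 = 52 × 74 mm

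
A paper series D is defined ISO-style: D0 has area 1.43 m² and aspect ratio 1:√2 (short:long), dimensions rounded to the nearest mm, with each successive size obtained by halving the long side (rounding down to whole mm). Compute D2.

503 × 711 mm

Let D0's short side be w mm. w · w√2 = 1.43 m² = 1,430,000 mm², so w ≈ 1005.6 mm and w√2 ≈ 1422.1 mm → D0 = 1006 × 1422 mm.
D1: ⌊1422/2⌋ × 1006 = 711 × 1006 mm
D2: ⌊1006/2⌋ × 711 = 503 × 711 mm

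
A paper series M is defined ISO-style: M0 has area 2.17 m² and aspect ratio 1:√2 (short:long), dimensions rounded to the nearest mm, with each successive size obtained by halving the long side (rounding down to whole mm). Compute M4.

309 × 438 mm

Let M0's short side be w mm. w · w√2 = 2.17 m² = 2,170,000 mm², so w ≈ 1238.7 mm and w√2 ≈ 1751.8 mm → M0 = 1239 × 1752 mm.
M1: ⌊1752/2⌋ × 1239 = 876 × 1239 mm
M2: ⌊1239/2⌋ × 876 = 619 × 876 mm
M3: ⌊876/2⌋ × 619 = 438 × 619 mm
M4: ⌊619/2⌋ × 438 = 309 × 438 mm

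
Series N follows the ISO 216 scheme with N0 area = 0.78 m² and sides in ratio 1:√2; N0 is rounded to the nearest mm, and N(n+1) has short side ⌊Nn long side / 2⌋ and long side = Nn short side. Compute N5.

131 × 185 mm

Let N0's short side be w mm. w · w√2 = 0.78 m² = 780,000 mm², so w ≈ 742.7 mm and w√2 ≈ 1050.3 mm → N0 = 743 × 1050 mm.
N1: ⌊1050/2⌋ × 743 = 525 × 743 mm
N2: ⌊743/2⌋ × 525 = 371 × 525 mm
N3: ⌊525/2⌋ × 371 = 262 × 371 mm
N4: ⌊371/2⌋ × 262 = 185 × 262 mm
N5: ⌊262/2⌋ × 185 = 131 × 185 mm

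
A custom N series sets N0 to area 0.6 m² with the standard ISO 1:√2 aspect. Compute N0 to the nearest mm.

Let the short side be w mm. Then w · w√2 = 0.6 m² = 600,000 mm².
w² = 600,000/√2, so w ≈ 651.4 mm; long side = w√2 ≈ 921.2 mm.

651 × 921 mm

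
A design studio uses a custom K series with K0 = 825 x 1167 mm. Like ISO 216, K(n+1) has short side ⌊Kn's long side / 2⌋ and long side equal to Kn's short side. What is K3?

291 × 412 mm

K1 = 583 × 825 mm (from K0 by 1 halving).
K2: ⌊825/2⌋ × 583 = 412 × 583 mm
K3: ⌊583/2⌋ × 412 = 291 × 412 mm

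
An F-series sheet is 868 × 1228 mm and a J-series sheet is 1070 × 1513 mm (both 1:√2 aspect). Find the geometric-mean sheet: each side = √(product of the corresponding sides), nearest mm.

964 × 1363 mm

Short side: √(868 · 1070) = √928760 ≈ 963.7 → 964 mm
Long side: √(1228 · 1513) = √1857964 ≈ 1363.1 → 1363 mm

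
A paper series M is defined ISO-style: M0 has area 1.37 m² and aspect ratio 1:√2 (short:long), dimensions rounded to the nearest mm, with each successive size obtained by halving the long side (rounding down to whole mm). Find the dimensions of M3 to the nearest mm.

348 × 492 mm

Let M0's short side be w mm. w · w√2 = 1.37 m² = 1,370,000 mm², so w ≈ 984.2 mm and w√2 ≈ 1391.9 mm → M0 = 984 × 1392 mm.
M1: ⌊1392/2⌋ × 984 = 696 × 984 mm
M2: ⌊984/2⌋ × 696 = 492 × 696 mm
M3: ⌊696/2⌋ × 492 = 348 × 492 mm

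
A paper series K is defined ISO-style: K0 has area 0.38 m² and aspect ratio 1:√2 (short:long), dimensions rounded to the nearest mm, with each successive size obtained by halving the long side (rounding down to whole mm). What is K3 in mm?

183 × 259 mm

Let K0's short side be w mm. w · w√2 = 0.38 m² = 380,000 mm², so w ≈ 518.4 mm and w√2 ≈ 733.1 mm → K0 = 518 × 733 mm.
K1: ⌊733/2⌋ × 518 = 366 × 518 mm
K2: ⌊518/2⌋ × 366 = 259 × 366 mm
K3: ⌊366/2⌋ × 259 = 183 × 259 mm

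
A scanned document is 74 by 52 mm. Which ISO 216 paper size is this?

Aspect ratio 74/52 ≈ 1.423 — close to the ISO √2 ≈ 1.414.
In the A-series (A0 area = 1 m²): A8 = 52 × 74 mm.

A8 (52 × 74 mm)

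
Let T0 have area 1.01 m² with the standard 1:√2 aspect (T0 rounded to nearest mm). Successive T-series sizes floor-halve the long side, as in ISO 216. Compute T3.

298 × 422 mm

Let T0's short side be w mm. w · w√2 = 1.01 m² = 1,010,000 mm², so w ≈ 845.1 mm and w√2 ≈ 1195.1 mm → T0 = 845 × 1195 mm.
T1: ⌊1195/2⌋ × 845 = 597 × 845 mm
T2: ⌊845/2⌋ × 597 = 422 × 597 mm
T3: ⌊597/2⌋ × 422 = 298 × 422 mm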